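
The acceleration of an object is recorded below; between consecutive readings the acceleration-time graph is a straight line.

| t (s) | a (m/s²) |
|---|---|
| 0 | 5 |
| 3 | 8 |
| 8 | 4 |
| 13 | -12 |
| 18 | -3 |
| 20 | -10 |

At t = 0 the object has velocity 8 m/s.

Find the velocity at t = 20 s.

-13 m/s

Δv equals the area under the a-t graph; then v = v₀ + Δv.
0–3 s: ½(5 + 8)(3) = 19.5 m/s
3–8 s: ½(8 + 4)(5) = 30 m/s
8–13 s: ½(4 + -12)(5) = -20 m/s
13–18 s: ½(-12 + -3)(5) = -37.5 m/s
18–20 s: ½(-3 + -10)(2) = -13 m/s
Δv = -21 m/s, so v(20) = 8 + (-21) = -13 m/s.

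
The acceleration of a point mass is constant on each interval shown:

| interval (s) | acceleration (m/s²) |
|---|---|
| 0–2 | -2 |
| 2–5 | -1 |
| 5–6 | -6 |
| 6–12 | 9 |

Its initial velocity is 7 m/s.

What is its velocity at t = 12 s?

48 m/s

Δv equals the area under the a-t graph; then v = v₀ + Δv.
0–2 s: -2 × 2 = -4 m/s
2–5 s: -1 × 3 = -3 m/s
5–6 s: -6 × 1 = -6 m/s
6–12 s: 9 × 6 = 54 m/s
Δv = 41 m/s, so v(12) = 7 + (41) = 48 m/s.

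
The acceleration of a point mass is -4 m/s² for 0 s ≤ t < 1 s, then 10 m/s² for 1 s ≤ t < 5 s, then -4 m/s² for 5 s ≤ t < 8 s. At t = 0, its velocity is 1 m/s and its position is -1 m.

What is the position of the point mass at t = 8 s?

On each constant-a segment, Δv = aΔt and Δx = v₀Δt + ½aΔt²; chain segment to segment.
0–1 s: v starts 1 m/s; Δx = 1·1 + ½·-4·1² = -1 m; v ends -3 m/s.
1–5 s: v starts -3 m/s; Δx = -3·4 + ½·10·4² = 68 m; v ends 37 m/s.
5–8 s: v starts 37 m/s; Δx = 37·3 + ½·-4·3² = 93 m; v ends 25 m/s.
x(8) = -1 + Σ Δx = 159 m.

159 m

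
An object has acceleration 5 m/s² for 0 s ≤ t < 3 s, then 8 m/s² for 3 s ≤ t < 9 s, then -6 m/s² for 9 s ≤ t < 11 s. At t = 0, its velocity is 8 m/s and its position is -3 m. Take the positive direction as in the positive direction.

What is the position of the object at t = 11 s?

On each constant-a segment, Δv = aΔt and Δx = v₀Δt + ½aΔt²; chain segment to segment.
0–3 s: v starts 8 m/s; Δx = 8·3 + ½·5·3² = 46.5 m; v ends 23 m/s.
3–9 s: v starts 23 m/s; Δx = 23·6 + ½·8·6² = 282 m; v ends 71 m/s.
9–11 s: v starts 71 m/s; Δx = 71·2 + ½·-6·2² = 130 m; v ends 59 m/s.
x(11) = -3 + Σ Δx = 455.5 m.

455.5 m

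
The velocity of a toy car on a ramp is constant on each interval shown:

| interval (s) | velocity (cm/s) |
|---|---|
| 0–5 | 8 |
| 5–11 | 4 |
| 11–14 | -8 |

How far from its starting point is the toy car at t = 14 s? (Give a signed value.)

40 cm

Net displacement equals the area under the velocity-time graph (areas below the axis count negative).
0–5 s: 8 × 5 = 40 cm
5–11 s: 4 × 6 = 24 cm
11–14 s: -8 × 3 = -24 cm
Net displacement = 40 cm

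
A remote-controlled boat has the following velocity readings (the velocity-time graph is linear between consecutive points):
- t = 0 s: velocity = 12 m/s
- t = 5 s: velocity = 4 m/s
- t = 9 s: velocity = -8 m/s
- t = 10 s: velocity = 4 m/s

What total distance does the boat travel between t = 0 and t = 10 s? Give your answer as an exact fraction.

Distance (not displacement) is the total path length: add the absolute areas under v-t.
0–5 s: |½(12 + 4)(5)| = 40 m
5–9 s: v = 0 at t = 19/3 s; triangle areas 8/3 + 32/3 = 40/3 m
9–10 s: v = 0 at t = 29/3 s; triangle areas 8/3 + 2/3 = 10/3 m
Total distance = 170/3 m

170/3 m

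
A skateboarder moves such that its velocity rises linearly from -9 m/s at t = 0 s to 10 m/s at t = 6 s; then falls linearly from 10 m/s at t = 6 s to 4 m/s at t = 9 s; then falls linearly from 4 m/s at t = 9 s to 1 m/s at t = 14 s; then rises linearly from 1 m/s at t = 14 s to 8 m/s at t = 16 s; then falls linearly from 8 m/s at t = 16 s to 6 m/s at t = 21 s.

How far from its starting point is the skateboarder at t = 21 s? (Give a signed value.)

Displacement is the signed area under the v-t curve.
0–6 s: ½(-9 + 10)(6) = 3 m
6–9 s: ½(10 + 4)(3) = 21 m
9–14 s: ½(4 + 1)(5) = 12.5 m
14–16 s: ½(1 + 8)(2) = 9 m
16–21 s: ½(8 + 6)(5) = 35 m
Net displacement = 80.5 m

80.5 m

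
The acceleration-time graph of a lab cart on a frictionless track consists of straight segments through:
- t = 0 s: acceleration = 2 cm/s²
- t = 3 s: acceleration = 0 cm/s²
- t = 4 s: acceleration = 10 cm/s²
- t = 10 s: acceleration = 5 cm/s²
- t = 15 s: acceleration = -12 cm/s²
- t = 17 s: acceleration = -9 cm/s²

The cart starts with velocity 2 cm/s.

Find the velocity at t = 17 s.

16.5 cm/s

Δv equals the area under the a-t graph; then v = v₀ + Δv.
0–3 s: ½(2 + 0)(3) = 3 cm/s
3–4 s: ½(0 + 10)(1) = 5 cm/s
4–10 s: ½(10 + 5)(6) = 45 cm/s
10–15 s: ½(5 + -12)(5) = -17.5 cm/s
15–17 s: ½(-12 + -9)(2) = -21 cm/s
Δv = 14.5 cm/s, so v(17) = 2 + (14.5) = 16.5 cm/s.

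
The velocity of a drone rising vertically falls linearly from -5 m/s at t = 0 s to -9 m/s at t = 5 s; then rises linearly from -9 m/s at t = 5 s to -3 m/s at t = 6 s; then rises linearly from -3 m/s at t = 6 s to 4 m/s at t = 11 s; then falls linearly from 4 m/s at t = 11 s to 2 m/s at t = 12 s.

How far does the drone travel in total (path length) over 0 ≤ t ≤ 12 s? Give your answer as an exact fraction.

741/14 m

Total distance travelled is ∫|v| dt — sum the magnitudes of each area piece.
0–5 s: |½(-5 + -9)(5)| = 35 m
5–6 s: |½(-9 + -3)(1)| = 6 m
6–11 s: v = 0 at t = 57/7 s; triangle areas 45/14 + 40/7 = 125/14 m
11–12 s: |½(4 + 2)(1)| = 3 m
Total distance = 741/14 m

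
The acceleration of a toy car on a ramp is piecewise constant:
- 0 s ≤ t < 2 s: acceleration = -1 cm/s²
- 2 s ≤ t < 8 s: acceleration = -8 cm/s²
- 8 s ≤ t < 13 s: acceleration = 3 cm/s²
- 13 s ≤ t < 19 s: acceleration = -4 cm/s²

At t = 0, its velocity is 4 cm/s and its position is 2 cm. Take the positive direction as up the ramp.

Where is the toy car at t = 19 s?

On each constant-a segment, Δv = aΔt and Δx = v₀Δt + ½aΔt²; chain segment to segment.
0–2 s: v starts 4 cm/s; Δx = 4·2 + ½·-1·2² = 6 cm; v ends 2 cm/s.
2–8 s: v starts 2 cm/s; Δx = 2·6 + ½·-8·6² = -132 cm; v ends -46 cm/s.
8–13 s: v starts -46 cm/s; Δx = -46·5 + ½·3·5² = -192.5 cm; v ends -31 cm/s.
13–19 s: v starts -31 cm/s; Δx = -31·6 + ½·-4·6² = -258 cm; v ends -55 cm/s.
x(19) = 2 + Σ Δx = -574.5 cm.

-574.5 cm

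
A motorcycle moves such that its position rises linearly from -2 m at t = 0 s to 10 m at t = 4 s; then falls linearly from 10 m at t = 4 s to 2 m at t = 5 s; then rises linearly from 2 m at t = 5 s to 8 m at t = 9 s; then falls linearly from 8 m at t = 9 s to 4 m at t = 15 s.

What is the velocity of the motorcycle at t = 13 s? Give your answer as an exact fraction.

Velocity is the slope of the x-t graph on 9–15 s: (4 − 8)/(15 − 9) = -2/3 m/s.

-2/3 m/s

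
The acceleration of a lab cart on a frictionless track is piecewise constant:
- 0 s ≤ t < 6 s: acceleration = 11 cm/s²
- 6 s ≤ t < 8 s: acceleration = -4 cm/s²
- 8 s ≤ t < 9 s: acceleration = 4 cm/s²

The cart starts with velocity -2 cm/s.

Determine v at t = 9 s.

60 cm/s

Δv equals the area under the a-t graph; then v = v₀ + Δv.
0–6 s: 11 × 6 = 66 cm/s
6–8 s: -4 × 2 = -8 cm/s
8–9 s: 4 × 1 = 4 cm/s
Δv = 62 cm/s, so v(9) = -2 + (62) = 60 cm/s.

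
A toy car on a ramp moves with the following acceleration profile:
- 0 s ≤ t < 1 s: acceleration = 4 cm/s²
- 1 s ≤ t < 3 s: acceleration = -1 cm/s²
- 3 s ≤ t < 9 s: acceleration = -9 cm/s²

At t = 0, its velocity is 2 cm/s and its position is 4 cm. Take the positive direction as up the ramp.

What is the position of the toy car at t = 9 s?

-120 cm

On each constant-a segment, Δv = aΔt and Δx = v₀Δt + ½aΔt²; chain segment to segment.
0–1 s: v starts 2 cm/s; Δx = 2·1 + ½·4·1² = 4 cm; v ends 6 cm/s.
1–3 s: v starts 6 cm/s; Δx = 6·2 + ½·-1·2² = 10 cm; v ends 4 cm/s.
3–9 s: v starts 4 cm/s; Δx = 4·6 + ½·-9·6² = -138 cm; v ends -50 cm/s.
x(9) = 4 + Σ Δx = -120 cm.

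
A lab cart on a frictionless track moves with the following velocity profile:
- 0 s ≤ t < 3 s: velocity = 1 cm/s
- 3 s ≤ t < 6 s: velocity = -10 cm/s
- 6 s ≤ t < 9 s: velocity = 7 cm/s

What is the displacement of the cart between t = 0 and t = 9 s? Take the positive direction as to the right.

-6 cm

Net displacement equals the area under the velocity-time graph (areas below the axis count negative).
0–3 s: 1 × 3 = 3 cm
3–6 s: -10 × 3 = -30 cm
6–9 s: 7 × 3 = 21 cm
Net displacement = -6 cm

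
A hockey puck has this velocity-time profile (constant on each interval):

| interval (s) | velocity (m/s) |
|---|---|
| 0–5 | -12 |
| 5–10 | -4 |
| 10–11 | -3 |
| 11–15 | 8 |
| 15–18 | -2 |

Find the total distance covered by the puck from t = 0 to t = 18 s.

121 m

Distance (not displacement) is the total path length: add the absolute areas under v-t.
0–5 s: |-12| × 5 = 60 m
5–10 s: |-4| × 5 = 20 m
10–11 s: |-3| × 1 = 3 m
11–15 s: |8| × 4 = 32 m
15–18 s: |-2| × 3 = 6 m
Total distance = 121 m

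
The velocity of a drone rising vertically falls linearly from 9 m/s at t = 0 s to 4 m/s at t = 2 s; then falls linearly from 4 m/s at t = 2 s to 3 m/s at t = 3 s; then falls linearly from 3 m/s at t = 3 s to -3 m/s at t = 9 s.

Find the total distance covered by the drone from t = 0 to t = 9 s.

Total distance travelled is ∫|v| dt — sum the magnitudes of each area piece.
0–2 s: |½(9 + 4)(2)| = 13 m
2–3 s: |½(4 + 3)(1)| = 3.5 m
3–9 s: v = 0 at t = 6 s; triangle areas 4.5 + 4.5 = 9 m
Total distance = 25.5 m

25.5 m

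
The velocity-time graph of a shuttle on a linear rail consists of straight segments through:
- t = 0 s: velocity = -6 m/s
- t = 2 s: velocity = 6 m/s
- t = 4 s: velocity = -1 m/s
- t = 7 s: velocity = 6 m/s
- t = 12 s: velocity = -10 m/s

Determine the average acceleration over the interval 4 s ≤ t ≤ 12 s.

Average acceleration = Δv/Δt = (-10 − -1)/(12 − 4) = -1.125 m/s².

-1.125 m/s²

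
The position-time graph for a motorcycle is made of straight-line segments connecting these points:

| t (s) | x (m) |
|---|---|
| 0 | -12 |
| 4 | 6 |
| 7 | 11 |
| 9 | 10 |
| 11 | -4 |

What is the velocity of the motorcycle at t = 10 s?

Velocity is the slope of the x-t graph on 9–11 s: (-4 − 10)/(11 − 9) = -7 m/s.

-7 m/s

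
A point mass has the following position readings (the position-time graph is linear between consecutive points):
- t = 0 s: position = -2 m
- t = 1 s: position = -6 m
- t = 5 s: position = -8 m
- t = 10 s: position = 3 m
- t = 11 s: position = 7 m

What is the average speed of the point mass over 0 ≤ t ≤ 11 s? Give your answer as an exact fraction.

21/11 m/s

Average speed = (total path length)/(elapsed time); on a piecewise-linear x-t graph the path length is Σ|Δx|.
0–1 s: |Δx| = |-6 − -2| = 4 m
1–5 s: |Δx| = |-8 − -6| = 2 m
5–10 s: |Δx| = |3 − -8| = 11 m
10–11 s: |Δx| = |7 − 3| = 4 m
Total path = 21 m; average speed = 21/11 = 21/11 m/s.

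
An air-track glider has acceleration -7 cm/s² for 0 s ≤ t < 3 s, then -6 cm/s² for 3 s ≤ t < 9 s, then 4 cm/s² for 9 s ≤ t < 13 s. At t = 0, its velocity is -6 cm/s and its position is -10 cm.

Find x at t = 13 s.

On each constant-a segment, Δv = aΔt and Δx = v₀Δt + ½aΔt²; chain segment to segment.
0–3 s: v starts -6 cm/s; Δx = -6·3 + ½·-7·3² = -49.5 cm; v ends -27 cm/s.
3–9 s: v starts -27 cm/s; Δx = -27·6 + ½·-6·6² = -270 cm; v ends -63 cm/s.
9–13 s: v starts -63 cm/s; Δx = -63·4 + ½·4·4² = -220 cm; v ends -47 cm/s.
x(13) = -10 + Σ Δx = -549.5 cm.

-549.5 cm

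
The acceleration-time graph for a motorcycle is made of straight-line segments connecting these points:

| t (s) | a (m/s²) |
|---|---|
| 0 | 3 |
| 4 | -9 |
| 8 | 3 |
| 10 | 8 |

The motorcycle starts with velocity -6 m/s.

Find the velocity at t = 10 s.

-19 m/s

Δv equals the area under the a-t graph; then v = v₀ + Δv.
0–4 s: ½(3 + -9)(4) = -12 m/s
4–8 s: ½(-9 + 3)(4) = -12 m/s
8–10 s: ½(3 + 8)(2) = 11 m/s
Δv = -13 m/s, so v(10) = -6 + (-13) = -19 m/s.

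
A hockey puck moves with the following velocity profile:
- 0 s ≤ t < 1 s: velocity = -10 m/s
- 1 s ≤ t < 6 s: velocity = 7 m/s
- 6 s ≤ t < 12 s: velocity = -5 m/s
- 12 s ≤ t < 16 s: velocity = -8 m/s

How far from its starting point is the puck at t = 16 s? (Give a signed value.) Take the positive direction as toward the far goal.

-37 m

Net displacement equals the area under the velocity-time graph (areas below the axis count negative).
0–1 s: -10 × 1 = -10 m
1–6 s: 7 × 5 = 35 m
6–12 s: -5 × 6 = -30 m
12–16 s: -8 × 4 = -32 m
Net displacement = -37 m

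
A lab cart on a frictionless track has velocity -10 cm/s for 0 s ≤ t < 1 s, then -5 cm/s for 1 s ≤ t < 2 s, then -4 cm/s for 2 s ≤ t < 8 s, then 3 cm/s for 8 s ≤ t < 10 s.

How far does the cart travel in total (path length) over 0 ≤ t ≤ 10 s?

Total distance travelled is ∫|v| dt — sum the magnitudes of each area piece.
0–1 s: |-10| × 1 = 10 cm
1–2 s: |-5| × 1 = 5 cm
2–8 s: |-4| × 6 = 24 cm
8–10 s: |3| × 2 = 6 cm
Total distance = 45 cm

45 cm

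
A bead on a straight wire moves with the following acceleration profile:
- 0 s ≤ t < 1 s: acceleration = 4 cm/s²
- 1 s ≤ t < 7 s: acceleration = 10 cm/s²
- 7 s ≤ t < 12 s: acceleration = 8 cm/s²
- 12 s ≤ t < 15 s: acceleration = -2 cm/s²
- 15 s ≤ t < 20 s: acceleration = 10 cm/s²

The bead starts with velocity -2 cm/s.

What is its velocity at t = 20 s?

Δv equals the area under the a-t graph; then v = v₀ + Δv.
0–1 s: 4 × 1 = 4 cm/s
1–7 s: 10 × 6 = 60 cm/s
7–12 s: 8 × 5 = 40 cm/s
12–15 s: -2 × 3 = -6 cm/s
15–20 s: 10 × 5 = 50 cm/s
Δv = 148 cm/s, so v(20) = -2 + (148) = 146 cm/s.

146 cm/s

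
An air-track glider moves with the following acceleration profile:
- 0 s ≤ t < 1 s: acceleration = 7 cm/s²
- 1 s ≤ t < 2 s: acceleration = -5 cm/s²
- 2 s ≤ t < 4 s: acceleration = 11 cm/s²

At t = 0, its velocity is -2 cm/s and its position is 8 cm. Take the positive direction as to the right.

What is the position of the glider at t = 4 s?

On each constant-a segment, Δv = aΔt and Δx = v₀Δt + ½aΔt²; chain segment to segment.
0–1 s: v starts -2 cm/s; Δx = -2·1 + ½·7·1² = 1.5 cm; v ends 5 cm/s.
1–2 s: v starts 5 cm/s; Δx = 5·1 + ½·-5·1² = 2.5 cm; v ends 0 cm/s.
2–4 s: v starts 0 cm/s; Δx = 0·2 + ½·11·2² = 22 cm; v ends 22 cm/s.
x(4) = 8 + Σ Δx = 34 cm.

34 cm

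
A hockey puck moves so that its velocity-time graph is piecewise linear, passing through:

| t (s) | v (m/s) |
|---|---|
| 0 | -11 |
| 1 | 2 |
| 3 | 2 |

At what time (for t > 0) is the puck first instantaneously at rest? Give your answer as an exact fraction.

v changes sign on 0–1 s (from -11 to 2); the graph is linear there, so v = 0 at t = 0 + (11)·(1 − 0)/(2 − -11) = 11/13 s.

t = 11/13 s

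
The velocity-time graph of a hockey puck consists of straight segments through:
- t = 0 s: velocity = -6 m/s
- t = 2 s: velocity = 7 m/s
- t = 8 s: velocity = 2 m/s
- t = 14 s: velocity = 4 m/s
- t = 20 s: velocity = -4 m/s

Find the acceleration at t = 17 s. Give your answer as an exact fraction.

Acceleration is the slope of the v-t graph on 14–20 s: (-4 − 4)/(20 − 14) = -4/3 m/s².

-4/3 m/s²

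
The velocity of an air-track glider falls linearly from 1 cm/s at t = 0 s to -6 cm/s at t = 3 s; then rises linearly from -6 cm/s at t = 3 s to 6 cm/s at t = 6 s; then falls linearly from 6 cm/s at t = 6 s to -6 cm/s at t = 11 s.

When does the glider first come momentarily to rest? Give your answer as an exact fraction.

v changes sign on 0–3 s (from 1 to -6); the graph is linear there, so v = 0 at t = 0 + (-1)·(3 − 0)/(-6 − 1) = 3/7 s.

t = 3/7 s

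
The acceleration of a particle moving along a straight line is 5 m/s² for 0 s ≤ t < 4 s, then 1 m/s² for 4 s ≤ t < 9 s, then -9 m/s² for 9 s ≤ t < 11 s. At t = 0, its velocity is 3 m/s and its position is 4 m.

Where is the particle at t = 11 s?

On each constant-a segment, Δv = aΔt and Δx = v₀Δt + ½aΔt²; chain segment to segment.
0–4 s: v starts 3 m/s; Δx = 3·4 + ½·5·4² = 52 m; v ends 23 m/s.
4–9 s: v starts 23 m/s; Δx = 23·5 + ½·1·5² = 127.5 m; v ends 28 m/s.
9–11 s: v starts 28 m/s; Δx = 28·2 + ½·-9·2² = 38 m; v ends 10 m/s.
x(11) = 4 + Σ Δx = 221.5 m.

221.5 m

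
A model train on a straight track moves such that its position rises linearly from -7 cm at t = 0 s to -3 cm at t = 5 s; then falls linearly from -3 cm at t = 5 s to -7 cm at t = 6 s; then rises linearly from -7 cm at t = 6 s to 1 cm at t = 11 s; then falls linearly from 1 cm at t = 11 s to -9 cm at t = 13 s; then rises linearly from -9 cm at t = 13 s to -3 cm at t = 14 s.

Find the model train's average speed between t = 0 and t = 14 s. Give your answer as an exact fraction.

Average speed = (total path length)/(elapsed time); on a piecewise-linear x-t graph the path length is Σ|Δx|.
0–5 s: |Δx| = |-3 − -7| = 4 cm
5–6 s: |Δx| = |-7 − -3| = 4 cm
6–11 s: |Δx| = |1 − -7| = 8 cm
11–13 s: |Δx| = |-9 − 1| = 10 cm
13–14 s: |Δx| = |-3 − -9| = 6 cm
Total path = 32 cm; average speed = 32/14 = 16/7 cm/s.

16/7 cm/s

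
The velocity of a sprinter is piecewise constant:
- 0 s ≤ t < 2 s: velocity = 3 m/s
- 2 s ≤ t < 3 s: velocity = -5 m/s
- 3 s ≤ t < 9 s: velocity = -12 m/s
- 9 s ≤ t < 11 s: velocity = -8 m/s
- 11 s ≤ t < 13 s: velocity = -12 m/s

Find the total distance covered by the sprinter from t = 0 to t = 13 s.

Total distance travelled is ∫|v| dt — sum the magnitudes of each area piece.
0–2 s: |3| × 2 = 6 m
2–3 s: |-5| × 1 = 5 m
3–9 s: |-12| × 6 = 72 m
9–11 s: |-8| × 2 = 16 m
11–13 s: |-12| × 2 = 24 m
Total distance = 123 m

123 m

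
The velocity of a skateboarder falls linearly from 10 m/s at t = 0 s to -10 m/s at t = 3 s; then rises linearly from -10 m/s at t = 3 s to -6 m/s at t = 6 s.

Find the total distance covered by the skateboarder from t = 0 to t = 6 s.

Distance (not displacement) is the total path length: add the absolute areas under v-t.
0–3 s: v = 0 at t = 1.5 s; triangle areas 7.5 + 7.5 = 15 m
3–6 s: |½(-10 + -6)(3)| = 24 m
Total distance = 39 m

39 m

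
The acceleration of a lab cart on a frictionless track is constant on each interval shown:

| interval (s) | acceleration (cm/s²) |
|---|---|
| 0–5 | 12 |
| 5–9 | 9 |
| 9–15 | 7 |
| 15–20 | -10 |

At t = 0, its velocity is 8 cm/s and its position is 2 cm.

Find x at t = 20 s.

On each constant-a segment, Δv = aΔt and Δx = v₀Δt + ½aΔt²; chain segment to segment.
0–5 s: v starts 8 cm/s; Δx = 8·5 + ½·12·5² = 190 cm; v ends 68 cm/s.
5–9 s: v starts 68 cm/s; Δx = 68·4 + ½·9·4² = 344 cm; v ends 104 cm/s.
9–15 s: v starts 104 cm/s; Δx = 104·6 + ½·7·6² = 750 cm; v ends 146 cm/s.
15–20 s: v starts 146 cm/s; Δx = 146·5 + ½·-10·5² = 605 cm; v ends 96 cm/s.
x(20) = 2 + Σ Δx = 1891 cm.

1891 cm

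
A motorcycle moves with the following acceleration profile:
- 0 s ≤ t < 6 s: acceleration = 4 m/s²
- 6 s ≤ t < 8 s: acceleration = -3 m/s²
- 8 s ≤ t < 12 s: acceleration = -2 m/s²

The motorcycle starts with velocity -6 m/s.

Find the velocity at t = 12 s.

4 m/s

Δv equals the area under the a-t graph; then v = v₀ + Δv.
0–6 s: 4 × 6 = 24 m/s
6–8 s: -3 × 2 = -6 m/s
8–12 s: -2 × 4 = -8 m/s
Δv = 10 m/s, so v(12) = -6 + (10) = 4 m/s.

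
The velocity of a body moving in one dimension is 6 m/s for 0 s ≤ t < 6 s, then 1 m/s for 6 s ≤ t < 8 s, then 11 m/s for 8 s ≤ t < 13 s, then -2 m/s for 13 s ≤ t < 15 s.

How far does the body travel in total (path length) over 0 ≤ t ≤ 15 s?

Total distance travelled is ∫|v| dt — sum the magnitudes of each area piece.
0–6 s: |6| × 6 = 36 m
6–8 s: |1| × 2 = 2 m
8–13 s: |11| × 5 = 55 m
13–15 s: |-2| × 2 = 4 m
Total distance = 97 m

97 m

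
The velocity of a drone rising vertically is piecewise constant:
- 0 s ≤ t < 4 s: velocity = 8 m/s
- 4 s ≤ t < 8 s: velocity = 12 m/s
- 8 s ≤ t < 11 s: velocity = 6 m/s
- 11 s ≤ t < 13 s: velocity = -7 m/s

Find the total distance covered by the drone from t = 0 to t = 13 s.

Total distance travelled is ∫|v| dt — sum the magnitudes of each area piece.
0–4 s: |8| × 4 = 32 m
4–8 s: |12| × 4 = 48 m
8–11 s: |6| × 3 = 18 m
11–13 s: |-7| × 2 = 14 m
Total distance = 112 m

112 m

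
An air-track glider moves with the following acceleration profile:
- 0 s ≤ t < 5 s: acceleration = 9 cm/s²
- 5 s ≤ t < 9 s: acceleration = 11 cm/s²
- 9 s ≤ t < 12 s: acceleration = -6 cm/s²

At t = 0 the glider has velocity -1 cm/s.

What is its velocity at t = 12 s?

Δv equals the area under the a-t graph; then v = v₀ + Δv.
0–5 s: 9 × 5 = 45 cm/s
5–9 s: 11 × 4 = 44 cm/s
9–12 s: -6 × 3 = -18 cm/s
Δv = 71 cm/s, so v(12) = -1 + (71) = 70 cm/s.

70 cm/s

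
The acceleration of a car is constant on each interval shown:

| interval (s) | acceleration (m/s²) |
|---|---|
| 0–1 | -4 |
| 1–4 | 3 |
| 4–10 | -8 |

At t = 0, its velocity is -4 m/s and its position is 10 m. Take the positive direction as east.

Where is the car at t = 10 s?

-144.5 m

On each constant-a segment, Δv = aΔt and Δx = v₀Δt + ½aΔt²; chain segment to segment.
0–1 s: v starts -4 m/s; Δx = -4·1 + ½·-4·1² = -6 m; v ends -8 m/s.
1–4 s: v starts -8 m/s; Δx = -8·3 + ½·3·3² = -10.5 m; v ends 1 m/s.
4–10 s: v starts 1 m/s; Δx = 1·6 + ½·-8·6² = -138 m; v ends -47 m/s.
x(10) = 10 + Σ Δx = -144.5 m.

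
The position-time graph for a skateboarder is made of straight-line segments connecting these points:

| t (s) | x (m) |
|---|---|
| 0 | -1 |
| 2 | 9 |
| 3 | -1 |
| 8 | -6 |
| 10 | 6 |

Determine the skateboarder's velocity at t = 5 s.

-1 m/s

Velocity is the slope of the x-t graph on 3–8 s: (-6 − -1)/(8 − 3) = -1 m/s.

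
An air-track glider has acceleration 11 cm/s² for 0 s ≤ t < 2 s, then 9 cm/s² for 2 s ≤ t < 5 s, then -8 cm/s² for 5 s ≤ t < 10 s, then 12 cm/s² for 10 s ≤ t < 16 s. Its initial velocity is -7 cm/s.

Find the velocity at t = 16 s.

Δv equals the area under the a-t graph; then v = v₀ + Δv.
0–2 s: 11 × 2 = 22 cm/s
2–5 s: 9 × 3 = 27 cm/s
5–10 s: -8 × 5 = -40 cm/s
10–16 s: 12 × 6 = 72 cm/s
Δv = 81 cm/s, so v(16) = -7 + (81) = 74 cm/s.

74 cm/s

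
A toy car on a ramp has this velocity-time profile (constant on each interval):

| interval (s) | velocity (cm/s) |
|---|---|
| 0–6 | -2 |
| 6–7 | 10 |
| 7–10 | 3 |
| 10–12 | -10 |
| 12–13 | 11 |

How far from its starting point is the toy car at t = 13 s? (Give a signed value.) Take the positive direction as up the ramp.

-2 cm

Displacement is the signed area under the v-t curve.
0–6 s: -2 × 6 = -12 cm
6–7 s: 10 × 1 = 10 cm
7–10 s: 3 × 3 = 9 cm
10–12 s: -10 × 2 = -20 cm
12–13 s: 11 × 1 = 11 cm
Net displacement = -2 cm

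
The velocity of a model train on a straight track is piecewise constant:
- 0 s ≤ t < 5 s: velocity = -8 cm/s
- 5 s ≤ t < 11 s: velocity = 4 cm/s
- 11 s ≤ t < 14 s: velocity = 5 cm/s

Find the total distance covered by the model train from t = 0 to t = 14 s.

Total distance travelled is ∫|v| dt — sum the magnitudes of each area piece.
0–5 s: |-8| × 5 = 40 cm
5–11 s: |4| × 6 = 24 cm
11–14 s: |5| × 3 = 15 cm
Total distance = 79 cm

79 cm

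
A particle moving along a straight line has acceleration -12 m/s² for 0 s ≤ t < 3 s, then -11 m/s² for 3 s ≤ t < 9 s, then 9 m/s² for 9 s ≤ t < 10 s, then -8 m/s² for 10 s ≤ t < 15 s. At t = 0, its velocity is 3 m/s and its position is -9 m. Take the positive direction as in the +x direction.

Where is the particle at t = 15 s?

-1094.5 m

On each constant-a segment, Δv = aΔt and Δx = v₀Δt + ½aΔt²; chain segment to segment.
0–3 s: v starts 3 m/s; Δx = 3·3 + ½·-12·3² = -45 m; v ends -33 m/s.
3–9 s: v starts -33 m/s; Δx = -33·6 + ½·-11·6² = -396 m; v ends -99 m/s.
9–10 s: v starts -99 m/s; Δx = -99·1 + ½·9·1² = -94.5 m; v ends -90 m/s.
10–15 s: v starts -90 m/s; Δx = -90·5 + ½·-8·5² = -550 m; v ends -130 m/s.
x(15) = -9 + Σ Δx = -1094.5 m.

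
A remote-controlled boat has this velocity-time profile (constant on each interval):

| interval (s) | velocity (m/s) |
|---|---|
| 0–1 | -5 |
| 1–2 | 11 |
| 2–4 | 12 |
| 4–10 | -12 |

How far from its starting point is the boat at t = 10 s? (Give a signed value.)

Displacement is the signed area under the v-t curve.
0–1 s: -5 × 1 = -5 m
1–2 s: 11 × 1 = 11 m
2–4 s: 12 × 2 = 24 m
4–10 s: -12 × 6 = -72 m
Net displacement = -42 m

-42 m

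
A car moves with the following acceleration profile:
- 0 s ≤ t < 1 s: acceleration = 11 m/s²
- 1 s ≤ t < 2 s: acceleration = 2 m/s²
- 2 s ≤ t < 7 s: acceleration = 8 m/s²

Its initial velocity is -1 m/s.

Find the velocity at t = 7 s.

Δv equals the area under the a-t graph; then v = v₀ + Δv.
0–1 s: 11 × 1 = 11 m/s
1–2 s: 2 × 1 = 2 m/s
2–7 s: 8 × 5 = 40 m/s
Δv = 53 m/s, so v(7) = -1 + (53) = 52 m/s.

52 m/s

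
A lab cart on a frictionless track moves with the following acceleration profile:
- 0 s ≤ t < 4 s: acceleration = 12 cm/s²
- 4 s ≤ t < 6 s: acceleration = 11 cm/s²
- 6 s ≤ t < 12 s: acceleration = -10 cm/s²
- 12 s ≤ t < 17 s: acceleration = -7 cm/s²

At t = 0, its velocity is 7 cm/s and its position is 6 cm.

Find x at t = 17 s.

On each constant-a segment, Δv = aΔt and Δx = v₀Δt + ½aΔt²; chain segment to segment.
0–4 s: v starts 7 cm/s; Δx = 7·4 + ½·12·4² = 124 cm; v ends 55 cm/s.
4–6 s: v starts 55 cm/s; Δx = 55·2 + ½·11·2² = 132 cm; v ends 77 cm/s.
6–12 s: v starts 77 cm/s; Δx = 77·6 + ½·-10·6² = 282 cm; v ends 17 cm/s.
12–17 s: v starts 17 cm/s; Δx = 17·5 + ½·-7·5² = -2.5 cm; v ends -18 cm/s.
x(17) = 6 + Σ Δx = 541.5 cm.

541.5 cm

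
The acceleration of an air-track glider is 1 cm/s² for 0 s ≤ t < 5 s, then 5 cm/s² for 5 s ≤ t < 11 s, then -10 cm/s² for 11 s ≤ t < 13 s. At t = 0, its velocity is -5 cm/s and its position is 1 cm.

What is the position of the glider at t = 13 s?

On each constant-a segment, Δv = aΔt and Δx = v₀Δt + ½aΔt²; chain segment to segment.
0–5 s: v starts -5 cm/s; Δx = -5·5 + ½·1·5² = -12.5 cm; v ends 0 cm/s.
5–11 s: v starts 0 cm/s; Δx = 0·6 + ½·5·6² = 90 cm; v ends 30 cm/s.
11–13 s: v starts 30 cm/s; Δx = 30·2 + ½·-10·2² = 40 cm; v ends 10 cm/s.
x(13) = 1 + Σ Δx = 118.5 cm.

118.5 cm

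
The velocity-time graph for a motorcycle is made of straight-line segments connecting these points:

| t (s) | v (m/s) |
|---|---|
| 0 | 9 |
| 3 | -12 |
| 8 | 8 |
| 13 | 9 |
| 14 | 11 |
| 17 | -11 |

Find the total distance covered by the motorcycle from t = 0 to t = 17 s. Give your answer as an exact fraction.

Total distance travelled is ∫|v| dt — sum the magnitudes of each area piece.
0–3 s: v = 0 at t = 9/7 s; triangle areas 81/14 + 72/7 = 225/14 m
3–8 s: v = 0 at t = 6 s; triangle areas 18 + 8 = 26 m
8–13 s: |½(8 + 9)(5)| = 42.5 m
13–14 s: |½(9 + 11)(1)| = 10 m
14–17 s: v = 0 at t = 15.5 s; triangle areas 8.25 + 8.25 = 16.5 m
Total distance = 1555/14 m

1555/14 m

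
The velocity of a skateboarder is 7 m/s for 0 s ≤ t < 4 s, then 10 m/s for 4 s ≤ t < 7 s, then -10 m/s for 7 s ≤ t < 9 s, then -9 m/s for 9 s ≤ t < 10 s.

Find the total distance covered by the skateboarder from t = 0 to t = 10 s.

87 m

Total distance travelled is ∫|v| dt — sum the magnitudes of each area piece.
0–4 s: |7| × 4 = 28 m
4–7 s: |10| × 3 = 30 m
7–9 s: |-10| × 2 = 20 m
9–10 s: |-9| × 1 = 9 m
Total distance = 87 m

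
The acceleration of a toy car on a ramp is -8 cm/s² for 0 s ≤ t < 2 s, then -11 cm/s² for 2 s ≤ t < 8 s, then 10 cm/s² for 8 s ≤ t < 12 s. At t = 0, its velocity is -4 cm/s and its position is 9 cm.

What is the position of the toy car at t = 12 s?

-597 cm

On each constant-a segment, Δv = aΔt and Δx = v₀Δt + ½aΔt²; chain segment to segment.
0–2 s: v starts -4 cm/s; Δx = -4·2 + ½·-8·2² = -24 cm; v ends -20 cm/s.
2–8 s: v starts -20 cm/s; Δx = -20·6 + ½·-11·6² = -318 cm; v ends -86 cm/s.
8–12 s: v starts -86 cm/s; Δx = -86·4 + ½·10·4² = -264 cm; v ends -46 cm/s.
x(12) = 9 + Σ Δx = -597 cm.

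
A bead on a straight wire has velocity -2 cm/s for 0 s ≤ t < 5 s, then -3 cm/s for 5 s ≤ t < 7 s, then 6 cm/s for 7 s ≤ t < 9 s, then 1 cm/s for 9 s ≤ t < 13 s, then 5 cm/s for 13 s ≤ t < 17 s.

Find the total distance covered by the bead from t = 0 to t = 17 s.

Distance (not displacement) is the total path length: add the absolute areas under v-t.
0–5 s: |-2| × 5 = 10 cm
5–7 s: |-3| × 2 = 6 cm
7–9 s: |6| × 2 = 12 cm
9–13 s: |1| × 4 = 4 cm
13–17 s: |5| × 4 = 20 cm
Total distance = 52 cm

52 cm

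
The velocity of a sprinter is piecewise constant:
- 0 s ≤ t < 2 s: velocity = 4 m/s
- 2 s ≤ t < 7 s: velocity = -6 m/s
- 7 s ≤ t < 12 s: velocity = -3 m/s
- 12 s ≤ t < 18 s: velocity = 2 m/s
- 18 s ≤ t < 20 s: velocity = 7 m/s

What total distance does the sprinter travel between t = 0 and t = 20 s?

Total distance travelled is ∫|v| dt — sum the magnitudes of each area piece.
0–2 s: |4| × 2 = 8 m
2–7 s: |-6| × 5 = 30 m
7–12 s: |-3| × 5 = 15 m
12–18 s: |2| × 6 = 12 m
18–20 s: |7| × 2 = 14 m
Total distance = 79 m

79 m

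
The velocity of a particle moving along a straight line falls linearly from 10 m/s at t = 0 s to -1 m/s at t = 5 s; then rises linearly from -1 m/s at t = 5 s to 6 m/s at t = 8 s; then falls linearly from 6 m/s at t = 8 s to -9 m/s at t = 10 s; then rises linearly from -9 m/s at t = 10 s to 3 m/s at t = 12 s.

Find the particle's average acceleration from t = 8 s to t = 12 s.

-0.75 m/s²

Average acceleration = Δv/Δt = (3 − 6)/(12 − 8) = -0.75 m/s².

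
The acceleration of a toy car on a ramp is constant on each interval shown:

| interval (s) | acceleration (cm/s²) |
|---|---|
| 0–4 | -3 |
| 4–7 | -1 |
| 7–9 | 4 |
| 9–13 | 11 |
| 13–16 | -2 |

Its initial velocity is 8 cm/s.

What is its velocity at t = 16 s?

39 cm/s

Δv equals the area under the a-t graph; then v = v₀ + Δv.
0–4 s: -3 × 4 = -12 cm/s
4–7 s: -1 × 3 = -3 cm/s
7–9 s: 4 × 2 = 8 cm/s
9–13 s: 11 × 4 = 44 cm/s
13–16 s: -2 × 3 = -6 cm/s
Δv = 31 cm/s, so v(16) = 8 + (31) = 39 cm/s.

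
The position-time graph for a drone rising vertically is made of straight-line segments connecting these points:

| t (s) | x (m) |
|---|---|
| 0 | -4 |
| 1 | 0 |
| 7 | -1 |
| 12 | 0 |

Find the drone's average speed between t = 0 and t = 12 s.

0.5 m/s

Average speed = (total path length)/(elapsed time); on a piecewise-linear x-t graph the path length is Σ|Δx|.
0–1 s: |Δx| = |0 − -4| = 4 m
1–7 s: |Δx| = |-1 − 0| = 1 m
7–12 s: |Δx| = |0 − -1| = 1 m
Total path = 6 m; average speed = 6/12 = 0.5 m/s.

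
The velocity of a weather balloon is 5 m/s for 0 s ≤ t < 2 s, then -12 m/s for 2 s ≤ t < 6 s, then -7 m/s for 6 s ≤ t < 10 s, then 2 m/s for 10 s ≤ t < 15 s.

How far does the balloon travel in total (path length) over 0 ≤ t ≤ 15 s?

Distance (not displacement) is the total path length: add the absolute areas under v-t.
0–2 s: |5| × 2 = 10 m
2–6 s: |-12| × 4 = 48 m
6–10 s: |-7| × 4 = 28 m
10–15 s: |2| × 5 = 10 m
Total distance = 96 m

96 m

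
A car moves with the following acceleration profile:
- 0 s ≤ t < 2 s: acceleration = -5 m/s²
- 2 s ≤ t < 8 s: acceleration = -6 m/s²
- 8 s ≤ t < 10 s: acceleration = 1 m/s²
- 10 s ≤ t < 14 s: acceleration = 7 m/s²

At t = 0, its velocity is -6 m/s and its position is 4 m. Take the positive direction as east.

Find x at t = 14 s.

-468 m

On each constant-a segment, Δv = aΔt and Δx = v₀Δt + ½aΔt²; chain segment to segment.
0–2 s: v starts -6 m/s; Δx = -6·2 + ½·-5·2² = -22 m; v ends -16 m/s.
2–8 s: v starts -16 m/s; Δx = -16·6 + ½·-6·6² = -204 m; v ends -52 m/s.
8–10 s: v starts -52 m/s; Δx = -52·2 + ½·1·2² = -102 m; v ends -50 m/s.
10–14 s: v starts -50 m/s; Δx = -50·4 + ½·7·4² = -144 m; v ends -22 m/s.
x(14) = 4 + Σ Δx = -468 m.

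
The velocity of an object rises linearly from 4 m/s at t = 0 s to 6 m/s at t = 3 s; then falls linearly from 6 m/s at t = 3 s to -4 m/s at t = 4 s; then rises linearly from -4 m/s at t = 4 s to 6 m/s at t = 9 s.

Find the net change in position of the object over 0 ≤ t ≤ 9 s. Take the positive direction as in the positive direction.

Displacement is the signed area under the v-t curve.
0–3 s: ½(4 + 6)(3) = 15 m
3–4 s: ½(6 + -4)(1) = 1 m
4–9 s: ½(-4 + 6)(5) = 5 m
Net displacement = 21 m

21 m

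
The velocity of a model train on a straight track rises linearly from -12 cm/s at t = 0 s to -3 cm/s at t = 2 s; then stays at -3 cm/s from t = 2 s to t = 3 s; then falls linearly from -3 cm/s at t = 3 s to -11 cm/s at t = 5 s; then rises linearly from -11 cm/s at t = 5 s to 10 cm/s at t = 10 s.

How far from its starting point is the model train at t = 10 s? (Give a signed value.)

Net displacement equals the area under the velocity-time graph (areas below the axis count negative).
0–2 s: ½(-12 + -3)(2) = -15 cm
2–3 s: -3 × 1 = -3 cm
3–5 s: ½(-3 + -11)(2) = -14 cm
5–10 s: ½(-11 + 10)(5) = -2.5 cm
Net displacement = -34.5 cm

-34.5 cm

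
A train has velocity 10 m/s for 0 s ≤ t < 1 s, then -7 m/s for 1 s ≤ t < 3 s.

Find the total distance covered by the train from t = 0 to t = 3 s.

Total distance travelled is ∫|v| dt — sum the magnitudes of each area piece.
0–1 s: |10| × 1 = 10 m
1–3 s: |-7| × 2 = 14 m
Total distance = 24 m

24 m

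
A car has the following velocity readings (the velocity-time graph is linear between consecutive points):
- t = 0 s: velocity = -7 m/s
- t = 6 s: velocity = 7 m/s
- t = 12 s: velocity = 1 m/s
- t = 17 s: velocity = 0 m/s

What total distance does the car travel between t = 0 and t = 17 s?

47.5 m

Total distance travelled is ∫|v| dt — sum the magnitudes of each area piece.
0–6 s: v = 0 at t = 3 s; triangle areas 10.5 + 10.5 = 21 m
6–12 s: |½(7 + 1)(6)| = 24 m
12–17 s: |½(1 + 0)(5)| = 2.5 m
Total distance = 47.5 m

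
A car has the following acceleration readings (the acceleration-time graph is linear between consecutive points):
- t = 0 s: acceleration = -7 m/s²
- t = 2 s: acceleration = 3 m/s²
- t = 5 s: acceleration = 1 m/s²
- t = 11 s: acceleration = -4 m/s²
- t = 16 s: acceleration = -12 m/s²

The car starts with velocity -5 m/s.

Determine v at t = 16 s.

Δv equals the area under the a-t graph; then v = v₀ + Δv.
0–2 s: ½(-7 + 3)(2) = -4 m/s
2–5 s: ½(3 + 1)(3) = 6 m/s
5–11 s: ½(1 + -4)(6) = -9 m/s
11–16 s: ½(-4 + -12)(5) = -40 m/s
Δv = -47 m/s, so v(16) = -5 + (-47) = -52 m/s.

-52 m/s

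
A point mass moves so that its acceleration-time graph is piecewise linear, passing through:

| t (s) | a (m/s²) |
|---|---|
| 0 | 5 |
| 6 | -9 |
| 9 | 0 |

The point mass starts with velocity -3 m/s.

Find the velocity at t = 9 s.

-28.5 m/s

Δv equals the area under the a-t graph; then v = v₀ + Δv.
0–6 s: ½(5 + -9)(6) = -12 m/s
6–9 s: ½(-9 + 0)(3) = -13.5 m/s
Δv = -25.5 m/s, so v(9) = -3 + (-25.5) = -28.5 m/s.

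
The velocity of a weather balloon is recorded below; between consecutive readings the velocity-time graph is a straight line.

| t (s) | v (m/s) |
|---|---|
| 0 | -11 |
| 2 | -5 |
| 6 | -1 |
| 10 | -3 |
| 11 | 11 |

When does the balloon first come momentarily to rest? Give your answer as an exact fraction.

t = 143/14 s

v changes sign on 10–11 s (from -3 to 11); the graph is linear there, so v = 0 at t = 10 + (3)·(11 − 10)/(11 − -3) = 143/14 s.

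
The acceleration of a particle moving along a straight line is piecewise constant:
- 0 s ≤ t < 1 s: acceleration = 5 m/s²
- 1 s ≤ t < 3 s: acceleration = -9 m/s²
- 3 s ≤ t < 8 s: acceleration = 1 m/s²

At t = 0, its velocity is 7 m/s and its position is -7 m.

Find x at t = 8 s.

On each constant-a segment, Δv = aΔt and Δx = v₀Δt + ½aΔt²; chain segment to segment.
0–1 s: v starts 7 m/s; Δx = 7·1 + ½·5·1² = 9.5 m; v ends 12 m/s.
1–3 s: v starts 12 m/s; Δx = 12·2 + ½·-9·2² = 6 m; v ends -6 m/s.
3–8 s: v starts -6 m/s; Δx = -6·5 + ½·1·5² = -17.5 m; v ends -1 m/s.
x(8) = -7 + Σ Δx = -9 m.

-9 m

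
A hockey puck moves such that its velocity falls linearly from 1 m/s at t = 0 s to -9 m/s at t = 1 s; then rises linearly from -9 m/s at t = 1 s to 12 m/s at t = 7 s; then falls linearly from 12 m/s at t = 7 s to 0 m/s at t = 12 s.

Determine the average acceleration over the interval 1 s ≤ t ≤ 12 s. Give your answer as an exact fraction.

Average acceleration = Δv/Δt = (0 − -9)/(12 − 1) = 9/11 m/s².

9/11 m/s²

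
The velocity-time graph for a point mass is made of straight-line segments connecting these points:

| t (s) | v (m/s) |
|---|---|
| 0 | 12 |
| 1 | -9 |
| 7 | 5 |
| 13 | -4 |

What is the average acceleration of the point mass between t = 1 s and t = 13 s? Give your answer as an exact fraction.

5/12 m/s²

Average acceleration = Δv/Δt = (-4 − -9)/(13 − 1) = 5/12 m/s².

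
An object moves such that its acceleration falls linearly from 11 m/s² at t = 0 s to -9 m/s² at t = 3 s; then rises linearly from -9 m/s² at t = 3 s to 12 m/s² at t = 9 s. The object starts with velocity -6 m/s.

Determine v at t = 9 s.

Δv equals the area under the a-t graph; then v = v₀ + Δv.
0–3 s: ½(11 + -9)(3) = 3 m/s
3–9 s: ½(-9 + 12)(6) = 9 m/s
Δv = 12 m/s, so v(9) = -6 + (12) = 6 m/s.

6 m/s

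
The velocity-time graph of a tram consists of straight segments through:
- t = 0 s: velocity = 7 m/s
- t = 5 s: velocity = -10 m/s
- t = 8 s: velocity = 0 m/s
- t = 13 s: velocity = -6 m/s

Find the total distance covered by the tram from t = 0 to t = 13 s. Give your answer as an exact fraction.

1765/34 m

Total distance travelled is ∫|v| dt — sum the magnitudes of each area piece.
0–5 s: v = 0 at t = 35/17 s; triangle areas 245/34 + 250/17 = 745/34 m
5–8 s: |½(-10 + 0)(3)| = 15 m
8–13 s: |½(0 + -6)(5)| = 15 m
Total distance = 1765/34 m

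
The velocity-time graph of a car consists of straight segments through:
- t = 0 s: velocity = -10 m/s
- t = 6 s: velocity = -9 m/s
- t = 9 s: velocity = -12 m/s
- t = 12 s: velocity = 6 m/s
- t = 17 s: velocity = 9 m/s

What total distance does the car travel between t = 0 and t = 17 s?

141 m

Total distance travelled is ∫|v| dt — sum the magnitudes of each area piece.
0–6 s: |½(-10 + -9)(6)| = 57 m
6–9 s: |½(-9 + -12)(3)| = 31.5 m
9–12 s: v = 0 at t = 11 s; triangle areas 12 + 3 = 15 m
12–17 s: |½(6 + 9)(5)| = 37.5 m
Total distance = 141 m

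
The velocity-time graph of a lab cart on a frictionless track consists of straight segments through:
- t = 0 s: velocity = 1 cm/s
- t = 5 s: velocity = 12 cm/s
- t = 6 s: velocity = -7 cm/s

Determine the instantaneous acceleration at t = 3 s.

2.2 cm/s²

Acceleration is the slope of the v-t graph on 0–5 s: (12 − 1)/(5 − 0) = 2.2 cm/s².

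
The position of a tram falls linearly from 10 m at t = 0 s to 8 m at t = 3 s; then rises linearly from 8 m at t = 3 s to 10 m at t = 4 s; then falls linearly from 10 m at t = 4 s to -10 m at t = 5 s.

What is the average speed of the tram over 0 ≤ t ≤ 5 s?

4.8 m/s

Average speed = (total path length)/(elapsed time); on a piecewise-linear x-t graph the path length is Σ|Δx|.
0–3 s: |Δx| = |8 − 10| = 2 m
3–4 s: |Δx| = |10 − 8| = 2 m
4–5 s: |Δx| = |-10 − 10| = 20 m
Total path = 24 m; average speed = 24/5 = 4.8 m/s.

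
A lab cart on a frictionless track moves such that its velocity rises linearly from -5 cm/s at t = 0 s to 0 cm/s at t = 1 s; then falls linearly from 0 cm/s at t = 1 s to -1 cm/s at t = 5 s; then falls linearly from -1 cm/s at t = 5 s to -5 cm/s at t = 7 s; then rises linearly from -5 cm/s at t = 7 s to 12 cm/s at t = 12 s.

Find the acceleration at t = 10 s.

3.4 cm/s²

Acceleration is the slope of the v-t graph on 7–12 s: (12 − -5)/(12 − 7) = 3.4 cm/s².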